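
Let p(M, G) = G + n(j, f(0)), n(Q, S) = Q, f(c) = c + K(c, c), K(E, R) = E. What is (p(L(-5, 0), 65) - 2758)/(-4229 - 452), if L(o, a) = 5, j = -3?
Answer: 2696/4681 ≈ 0.57594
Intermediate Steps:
f(c) = 2*c (f(c) = c + c = 2*c)
p(M, G) = -3 + G (p(M, G) = G - 3 = -3 + G)
(p(L(-5, 0), 65) - 2758)/(-4229 - 452) = ((-3 + 65) - 2758)/(-4229 - 452) = (62 - 2758)/(-4681) = -2696*(-1/4681) = 2696/4681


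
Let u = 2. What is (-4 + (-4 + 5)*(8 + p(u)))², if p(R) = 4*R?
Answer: 144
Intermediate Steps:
(-4 + (-4 + 5)*(8 + p(u)))² = (-4 + (-4 + 5)*(8 + 4*2))² = (-4 + 1*(8 + 8))² = (-4 + 1*16)² = (-4 + 16)² = 12² = 144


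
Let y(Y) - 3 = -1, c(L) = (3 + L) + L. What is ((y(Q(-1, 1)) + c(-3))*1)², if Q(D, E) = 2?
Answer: 1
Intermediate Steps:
c(L) = 3 + 2*L
y(Y) = 2 (y(Y) = 3 - 1 = 2)
((y(Q(-1, 1)) + c(-3))*1)² = ((2 + (3 + 2*(-3)))*1)² = ((2 + (3 - 6))*1)² = ((2 - 3)*1)² = (-1*1)² = (-1)² = 1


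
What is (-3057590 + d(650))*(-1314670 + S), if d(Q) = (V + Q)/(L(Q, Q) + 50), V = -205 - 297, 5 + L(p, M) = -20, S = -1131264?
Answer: 186966221478268/25 ≈ 7.4786e+12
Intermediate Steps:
L(p, M) = -25 (L(p, M) = -5 - 20 = -25)
V = -502
d(Q) = -502/25 + Q/25 (d(Q) = (-502 + Q)/(-25 + 50) = (-502 + Q)/25 = (-502 + Q)*(1/25) = -502/25 + Q/25)
(-3057590 + d(650))*(-1314670 + S) = (-3057590 + (-502/25 + (1/25)*650))*(-1314670 - 1131264) = (-3057590 + (-502/25 + 26))*(-2445934) = (-3057590 + 148/25)*(-2445934) = -76439602/25*(-2445934) = 186966221478268/25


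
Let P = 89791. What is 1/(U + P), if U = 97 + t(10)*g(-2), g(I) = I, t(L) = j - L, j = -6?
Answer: 1/89920 ≈ 1.1121e-5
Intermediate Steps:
t(L) = -6 - L
U = 129 (U = 97 + (-6 - 1*10)*(-2) = 97 + (-6 - 10)*(-2) = 97 - 16*(-2) = 97 + 32 = 129)
1/(U + P) = 1/(129 + 89791) = 1/89920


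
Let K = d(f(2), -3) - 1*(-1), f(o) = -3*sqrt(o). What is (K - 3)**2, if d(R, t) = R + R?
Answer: 76 + 24*sqrt(2) ≈ 109.94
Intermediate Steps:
d(R, t) = 2*R
K = 1 - 6*sqrt(2) (K = 2*(-3*sqrt(2)) - 1*(-1) = -6*sqrt(2) + 1 = 1 - 6*sqrt(2) ≈ -7.4853)
(K - 3)**2 = ((1 - 6*sqrt(2)) - 3)**2 = (-2 - 6*sqrt(2))**2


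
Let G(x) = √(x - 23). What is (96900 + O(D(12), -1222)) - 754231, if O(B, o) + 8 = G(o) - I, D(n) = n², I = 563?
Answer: -657902 + I*√1245 ≈ -6.579e+5 + 35.285*I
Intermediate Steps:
G(x) = √(-23 + x)
O(B, o) = -571 + √(-23 + o) (O(B, o) = -8 + (√(-23 + o) - 1*563) = -8 + (√(-23 + o) - 563) = -8 + (-563 + √(-23 + o)) = -571 + √(-23 + o))
(96900 + O(D(12), -1222)) - 754231 = (96900 + (-571 + √(-23 - 1222))) - 754231 = (96900 + (-571 + √(-1245))) - 754231 = (96900 + (-571 + I*√1245)) - 754231 = (96329 + I*√1245) - 754231 = -657902 + I*√1245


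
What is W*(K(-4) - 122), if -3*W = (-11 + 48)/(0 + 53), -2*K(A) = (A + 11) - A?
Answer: 3145/106 ≈ 29.670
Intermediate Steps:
K(A) = -11/2 (K(A) = -((A + 11) - A)/2 = -((11 + A) - A)/2 = -1/2*11 = -11/2)
W = -37/159 (W = -(-11 + 48)/(3*(0 + 53)) = -37/(3*53) = -1/3*37/53 = -37/159 ≈ -0.23270)
W*(K(-4) - 122) = -37*(-11/2 - 122)/159 = -37/159*(-255/2) = 3145/106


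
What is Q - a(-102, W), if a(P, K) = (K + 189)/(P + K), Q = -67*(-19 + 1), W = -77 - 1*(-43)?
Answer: 164171/136 ≈ 1207.1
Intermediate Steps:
W = -34 (W = -77 + 43 = -34)
Q = 1206 (Q = -67*(-18) = 1206)
a(P, K) = (189 + K)/(K + P)
Q - a(-102, W) = 1206 - (189 - 34)/(-34 - 102) = 1206 - 155/(-136) = 1206 - (-1)*155/136 = 1206 - 1*(-155/136) = 1206 + 155/136 = 164171/136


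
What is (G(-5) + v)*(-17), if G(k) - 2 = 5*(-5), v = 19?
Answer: 68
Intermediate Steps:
G(k) = -23 (G(k) = 2 + 5*(-5) = 2 - 25 = -23)
(G(-5) + v)*(-17) = (-23 + 19)*(-17) = -4*(-17) = 68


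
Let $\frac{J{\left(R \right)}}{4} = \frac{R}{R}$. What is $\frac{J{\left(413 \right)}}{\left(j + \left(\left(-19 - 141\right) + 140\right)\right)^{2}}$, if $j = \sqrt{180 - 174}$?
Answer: $\frac{4}{\left(-20 + \sqrt{6}\right)^{2}} \approx 0.012986$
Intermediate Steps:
$J{\left(R \right)} = 4$ ($J{\left(R \right)} = 4 \frac{R}{R} = 4 \cdot 1 = 4$)
$j = \sqrt{6} \approx 2.4495$
$\frac{J{\left(413 \right)}}{\left(j + \left(\left(-19 - 141\right) + 140\right)\right)^{2}} = \frac{4}{\left(\sqrt{6} + \left(\left(-19 - 141\right) + 140\right)\right)^{2}} = \frac{4}{\left(\sqrt{6} + \left(-160 + 140\right)\right)^{2}} = \frac{4}{\left(\sqrt{6} - 20\right)^{2}} = \frac{4}{\left(-20 + \sqrt{6}\right)^{2}}$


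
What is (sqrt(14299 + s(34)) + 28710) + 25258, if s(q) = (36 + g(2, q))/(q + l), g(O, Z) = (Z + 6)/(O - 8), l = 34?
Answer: 53968 + sqrt(37192821)/51 ≈ 54088.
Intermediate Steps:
g(O, Z) = (6 + Z)/(-8 + O)
s(q) = (35 - q/6)/(34 + q) (s(q) = (36 + (6 + q)/(-8 + 2))/(q + 34) = (36 + (6 + q)/(-6))/(34 + q) = (36 - (6 + q)/6)/(34 + q) = (36 + (-1 - q/6))/(34 + q) = (35 - q/6)/(34 + q))
(sqrt(14299 + s(34)) + 28710) + 25258 = (sqrt(14299 + (210 - 1*34)/(6*(34 + 34))) + 28710) + 25258 = (sqrt(14299 + (1/6)*(210 - 34)/68) + 28710) + 25258 = (sqrt(14299 + (1/6)*(1/68)*176) + 28710) + 25258 = (sqrt(14299 + 22/51) + 28710) + 25258 = (sqrt(729271/51) + 28710) + 25258 = (sqrt(37192821)/51 + 28710) + 25258 = (28710 + sqrt(37192821)/51) + 25258 = 53968 + sqrt(37192821)/51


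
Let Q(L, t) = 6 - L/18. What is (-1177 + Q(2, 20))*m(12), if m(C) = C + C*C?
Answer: -548080/3 ≈ -1.8269e+5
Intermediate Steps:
Q(L, t) = 6 - L/18
m(C) = C + C²
(-1177 + Q(2, 20))*m(12) = (-1177 + (6 - 1/18*2))*(12*(1 + 12)) = (-1177 + (6 - ⅑))*(12*13) = (-1177 + 53/9)*156 = -10540/9*156 = -548080/3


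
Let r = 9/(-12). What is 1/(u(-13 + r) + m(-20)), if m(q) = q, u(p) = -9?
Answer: -1/29 ≈ -0.034483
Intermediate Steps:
r = -¾ (r = 9*(-1/12) = -¾ ≈ -0.75000)
1/(u(-13 + r) + m(-20)) = 1/(-9 - 20) = 1/(-29) = -1/29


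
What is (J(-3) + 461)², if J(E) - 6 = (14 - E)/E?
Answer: 1915456/9 ≈ 2.1283e+5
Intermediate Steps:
J(E) = 6 + (14 - E)/E
(J(-3) + 461)² = ((5 + 14/(-3)) + 461)² = ((5 + 14*(-⅓)) + 461)² = ((5 - 14/3) + 461)² = (⅓ + 461)² = (1384/3)² = 1915456/9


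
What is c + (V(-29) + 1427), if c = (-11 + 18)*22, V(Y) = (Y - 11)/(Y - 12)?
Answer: 64861/41 ≈ 1582.0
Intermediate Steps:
V(Y) = (-11 + Y)/(-12 + Y)
c = 154 (c = 7*22 = 154)
c + (V(-29) + 1427) = 154 + ((-11 - 29)/(-12 - 29) + 1427) = 154 + (-40/(-41) + 1427) = 154 + (-1/41*(-40) + 1427) = 154 + (40/41 + 1427) = 154 + 58547/41 = 64861/41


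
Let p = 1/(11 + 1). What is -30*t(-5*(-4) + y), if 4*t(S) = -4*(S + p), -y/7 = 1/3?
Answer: 1065/2 ≈ 532.50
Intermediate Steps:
p = 1/12 ≈ 0.083333
y = -7/3 ≈ -2.3333
t(S) = -1/12 - S (t(S) = (-4*(S + 1/12))/4 = (-4*(1/12 + S))/4 = (-⅓ - 4*S)/4 = -1/12 - S)
-30*t(-5*(-4) + y) = -30*(-1/12 - (-5*(-4) - 7/3)) = -30*(-1/12 - (20 - 7/3)) = -30*(-1/12 - 1*53/3) = -30*(-1/12 - 53/3) = -30*(-71/4) = 1065/2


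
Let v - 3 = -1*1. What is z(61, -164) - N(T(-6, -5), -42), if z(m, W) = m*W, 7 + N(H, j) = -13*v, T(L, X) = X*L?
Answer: -9971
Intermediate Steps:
v = 2 (v = 3 - 1*1 = 3 - 1 = 2)
T(L, X) = L*X
N(H, j) = -33 (N(H, j) = -7 - 13*2 = -7 - 26 = -33)
z(m, W) = W*m
z(61, -164) - N(T(-6, -5), -42) = -164*61 - 1*(-33) = -10004 + 33 = -9971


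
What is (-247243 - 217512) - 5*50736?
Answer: -718435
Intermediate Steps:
(-247243 - 217512) - 5*50736 = -464755 - 253680 = -718435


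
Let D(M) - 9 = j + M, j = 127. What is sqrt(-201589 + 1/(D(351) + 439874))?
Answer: 2*I*sqrt(1085880485121103)/146787 ≈ 448.99*I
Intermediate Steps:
D(M) = 136 + M (D(M) = 9 + (127 + M) = 136 + M)
sqrt(-201589 + 1/(D(351) + 439874)) = sqrt(-201589 + 1/((136 + 351) + 439874)) = sqrt(-201589 + 1/(487 + 439874)) = sqrt(-201589 + 1/440361) = sqrt(-88771933628/440361) = 2*I*sqrt(1085880485121103)/146787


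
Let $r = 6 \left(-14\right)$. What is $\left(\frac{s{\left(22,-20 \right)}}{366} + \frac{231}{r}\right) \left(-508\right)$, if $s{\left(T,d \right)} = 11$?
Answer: $\frac{252857}{183} \approx 1381.7$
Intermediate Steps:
$r = -84$
$\left(\frac{s{\left(22,-20 \right)}}{366} + \frac{231}{r}\right) \left(-508\right) = \left(\frac{11}{366} + \frac{231}{-84}\right) \left(-508\right) = \left(11 \cdot \frac{1}{366} + 231 \left(- \frac{1}{84}\right)\right) \left(-508\right) = \left(\frac{11}{366} - \frac{11}{4}\right) \left(-508\right) = \left(- \frac{1991}{732}\right) \left(-508\right) = \frac{252857}{183}$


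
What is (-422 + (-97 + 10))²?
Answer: 259081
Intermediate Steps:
(-422 + (-97 + 10))² = (-422 - 87)² = (-509)² = 259081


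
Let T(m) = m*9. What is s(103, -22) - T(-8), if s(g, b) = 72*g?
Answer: 7488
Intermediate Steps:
T(m) = 9*m
s(103, -22) - T(-8) = 72*103 - 9*(-8) = 7416 - 1*(-72) = 7416 + 72 = 7488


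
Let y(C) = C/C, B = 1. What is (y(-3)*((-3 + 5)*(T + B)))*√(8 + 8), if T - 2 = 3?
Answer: 48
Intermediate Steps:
T = 5 (T = 2 + 3 = 5)
y(C) = 1
(y(-3)*((-3 + 5)*(T + B)))*√(8 + 8) = (1*((-3 + 5)*(5 + 1)))*√(8 + 8) = (1*(2*6))*√16 = (1*12)*4 = 12*4 = 48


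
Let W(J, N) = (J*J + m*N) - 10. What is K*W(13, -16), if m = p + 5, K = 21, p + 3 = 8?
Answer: -21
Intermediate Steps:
p = 5 (p = -3 + 8 = 5)
m = 10 (m = 5 + 5 = 10)
W(J, N) = -10 + J² + 10*N (W(J, N) = (J*J + 10*N) - 10 = (J² + 10*N) - 10 = -10 + J² + 10*N)
K*W(13, -16) = 21*(-10 + 13² + 10*(-16)) = 21*(-10 + 169 - 160) = 21*(-1) = -21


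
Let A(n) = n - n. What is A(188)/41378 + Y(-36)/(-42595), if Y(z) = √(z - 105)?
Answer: -I*√141/42595 ≈ -0.00027877*I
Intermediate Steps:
A(n) = 0
Y(z) = √(-105 + z)
A(188)/41378 + Y(-36)/(-42595) = 0/41378 + √(-105 - 36)/(-42595) = 0*(1/41378) + √(-141)*(-1/42595) = 0 + (I*√141)*(-1/42595) = 0 - I*√141/42595 = -I*√141/42595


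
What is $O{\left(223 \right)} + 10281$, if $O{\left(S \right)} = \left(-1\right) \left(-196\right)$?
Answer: $10477$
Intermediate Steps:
$O{\left(S \right)} = 196$
$O{\left(223 \right)} + 10281 = 196 + 10281 = 10477$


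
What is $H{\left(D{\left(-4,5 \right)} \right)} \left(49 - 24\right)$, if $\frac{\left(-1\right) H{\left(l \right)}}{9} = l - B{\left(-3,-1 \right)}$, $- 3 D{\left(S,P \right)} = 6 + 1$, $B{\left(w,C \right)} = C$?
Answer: $300$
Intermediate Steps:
$D{\left(S,P \right)} = - \frac{7}{3}$ ($D{\left(S,P \right)} = - \frac{6 + 1}{3} = \left(- \frac{1}{3}\right) 7 = - \frac{7}{3}$)
$H{\left(l \right)} = -9 - 9 l$ ($H{\left(l \right)} = - 9 \left(l - -1\right) = - 9 \left(l + 1\right) = - 9 \left(1 + l\right) = -9 - 9 l$)
$H{\left(D{\left(-4,5 \right)} \right)} \left(49 - 24\right) = \left(-9 - -21\right) \left(49 - 24\right) = \left(-9 + 21\right) 25 = 12 \cdot 25 = 300$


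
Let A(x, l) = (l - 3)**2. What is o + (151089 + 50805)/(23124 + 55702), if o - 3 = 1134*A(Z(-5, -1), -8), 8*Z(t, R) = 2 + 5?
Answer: 491657688/3583 ≈ 1.3722e+5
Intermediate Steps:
Z(t, R) = 7/8 (Z(t, R) = (2 + 5)/8 = (1/8)*7 = 7/8)
A(x, l) = (-3 + l)**2
o = 137217 (o = 3 + 1134*(-3 - 8)**2 = 3 + 1134*(-11)**2 = 3 + 1134*121 = 3 + 137214 = 137217)
o + (151089 + 50805)/(23124 + 55702) = 137217 + (151089 + 50805)/(23124 + 55702) = 137217 + 201894/78826 = 137217 + 201894*(1/78826) = 137217 + 9177/3583 = 491657688/3583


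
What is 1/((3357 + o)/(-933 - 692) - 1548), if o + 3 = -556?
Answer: -1625/2518298 ≈ -0.00064528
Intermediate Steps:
o = -559 (o = -3 - 556 = -559)
1/((3357 + o)/(-933 - 692) - 1548) = 1/((3357 - 559)/(-933 - 692) - 1548) = 1/(2798/(-1625) - 1548) = 1/(2798*(-1/1625) - 1548) = 1/(-2798/1625 - 1548) = 1/(-2518298/1625) = -1625/2518298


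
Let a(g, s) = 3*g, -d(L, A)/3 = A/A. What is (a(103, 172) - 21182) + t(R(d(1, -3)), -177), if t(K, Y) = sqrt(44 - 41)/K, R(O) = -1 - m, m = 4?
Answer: -20873 - sqrt(3)/5 ≈ -20873.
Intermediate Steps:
d(L, A) = -3 (d(L, A) = -3*A/A = -3*1 = -3)
R(O) = -5 (R(O) = -1 - 1*4 = -1 - 4 = -5)
t(K, Y) = sqrt(3)/K
(a(103, 172) - 21182) + t(R(d(1, -3)), -177) = (3*103 - 21182) + sqrt(3)/(-5) = (309 - 21182) + sqrt(3)*(-1/5) = -20873 - sqrt(3)/5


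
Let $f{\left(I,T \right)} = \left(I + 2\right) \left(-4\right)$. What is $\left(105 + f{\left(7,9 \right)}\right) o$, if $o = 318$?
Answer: $21942$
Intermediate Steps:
$f{\left(I,T \right)} = -8 - 4 I$ ($f{\left(I,T \right)} = \left(2 + I\right) \left(-4\right) = -8 - 4 I$)
$\left(105 + f{\left(7,9 \right)}\right) o = \left(105 - 36\right) 318 = 69 \cdot 318 = 21942$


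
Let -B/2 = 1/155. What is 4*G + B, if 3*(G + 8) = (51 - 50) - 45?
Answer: -42166/465 ≈ -90.680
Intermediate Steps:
B = -2/155 ≈ -0.012903
G = -68/3 (G = -8 + ((51 - 50) - 45)/3 = -8 + (1 - 45)/3 = -8 + (1/3)*(-44) = -8 - 44/3 = -68/3 ≈ -22.667)
4*G + B = 4*(-68/3) - 2/155 = -272/3 - 2/155 = -42166/465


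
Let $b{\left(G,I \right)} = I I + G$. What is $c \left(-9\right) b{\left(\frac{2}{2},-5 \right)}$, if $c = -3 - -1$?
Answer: $468$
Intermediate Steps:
$b{\left(G,I \right)} = G + I^{2}$ ($b{\left(G,I \right)} = I^{2} + G = G + I^{2}$)
$c = -2$ ($c = -3 + 1 = -2$)
$c \left(-9\right) b{\left(\frac{2}{2},-5 \right)} = \left(-2\right) \left(-9\right) \left(\frac{2}{2} + \left(-5\right)^{2}\right) = 18 \left(2 \cdot \frac{1}{2} + 25\right) = 18 \left(1 + 25\right) = 18 \cdot 26 = 468$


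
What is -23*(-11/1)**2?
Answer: -2783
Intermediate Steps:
-23*(-11/1)**2 = -23*(-11*1)**2 = -23*(-11)**2 = -23*121 = -2783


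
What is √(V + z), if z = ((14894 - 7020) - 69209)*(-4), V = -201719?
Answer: √43621 ≈ 208.86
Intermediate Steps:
z = 245340 (z = (7874 - 69209)*(-4) = -61335*(-4) = 245340)
√(V + z) = √(-201719 + 245340) = √43621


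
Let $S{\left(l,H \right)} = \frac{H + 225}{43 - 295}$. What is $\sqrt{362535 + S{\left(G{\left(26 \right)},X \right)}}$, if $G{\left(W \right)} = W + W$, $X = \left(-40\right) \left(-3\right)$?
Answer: $\frac{5 \sqrt{25580373}}{42} \approx 602.11$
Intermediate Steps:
$X = 120$
$G{\left(W \right)} = 2 W$
$S{\left(l,H \right)} = - \frac{25}{28} - \frac{H}{252}$ ($S{\left(l,H \right)} = \frac{225 + H}{-252} = \left(225 + H\right) \left(- \frac{1}{252}\right) = - \frac{25}{28} - \frac{H}{252}$)
$\sqrt{362535 + S{\left(G{\left(26 \right)},X \right)}} = \sqrt{362535 - \frac{115}{84}} = \sqrt{\frac{30452825}{84}} = \frac{5 \sqrt{25580373}}{42}$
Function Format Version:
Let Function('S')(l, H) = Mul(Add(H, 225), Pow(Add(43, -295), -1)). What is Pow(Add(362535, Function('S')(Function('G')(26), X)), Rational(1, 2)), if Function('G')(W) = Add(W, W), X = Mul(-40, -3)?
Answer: Mul(Rational(5, 42), Pow(25580373, Rational(1, 2))) ≈ 602.11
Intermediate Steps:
X = 120
Function('G')(W) = Mul(2, W)
Function('S')(l, H) = Add(Rational(-25, 28), Mul(Rational(-1, 252), H)) (Function('S')(l, H) = Mul(Add(225, H), Pow(-252, -1)) = Mul(Add(225, H), Rational(-1, 252)) = Add(Rational(-25, 28), Mul(Rational(-1, 252), H)))
Pow(Add(362535, Function('S')(Function('G')(26), X)), Rational(1, 2)) = Pow(Add(362535, Add(Rational(-25, 28), Mul(Rational(-1, 252), 120))), Rational(1, 2)) = Pow(Add(362535, Add(Rational(-25, 28), Rational(-10, 21))), Rational(1, 2)) = Pow(Add(362535, Rational(-115, 84)), Rational(1, 2)) = Pow(Rational(30452825, 84), Rational(1, 2)) = Mul(Rational(5, 42), Pow(25580373, Rational(1, 2)))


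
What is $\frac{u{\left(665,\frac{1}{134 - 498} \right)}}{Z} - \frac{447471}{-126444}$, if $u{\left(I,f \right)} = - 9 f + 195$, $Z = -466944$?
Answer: $\frac{2112405637945}{596982923264} \approx 3.5385$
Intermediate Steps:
$u{\left(I,f \right)} = 195 - 9 f$
$\frac{u{\left(665,\frac{1}{134 - 498} \right)}}{Z} - \frac{447471}{-126444} = \frac{195 - \frac{9}{134 - 498}}{-466944} - \frac{447471}{-126444} = \left(195 - \frac{9}{-364}\right) \left(- \frac{1}{466944}\right) - - \frac{149157}{42148} = \left(195 - - \frac{9}{364}\right) \left(- \frac{1}{466944}\right) + \frac{149157}{42148} = \left(195 + \frac{9}{364}\right) \left(- \frac{1}{466944}\right) + \frac{149157}{42148} = \frac{70989}{364} \left(- \frac{1}{466944}\right) + \frac{149157}{42148} = - \frac{23663}{56655872} + \frac{149157}{42148} = \frac{2112405637945}{596982923264}$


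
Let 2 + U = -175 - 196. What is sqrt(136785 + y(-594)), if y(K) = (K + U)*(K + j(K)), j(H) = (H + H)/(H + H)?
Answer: 2*sqrt(177554) ≈ 842.74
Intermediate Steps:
U = -373 (U = -2 + (-175 - 196) = -2 - 371 = -373)
j(H) = 1 (j(H) = (2*H)/((2*H)) = (2*H)*(1/(2*H)) = 1)
y(K) = (1 + K)*(-373 + K) (y(K) = (K - 373)*(K + 1) = (-373 + K)*(1 + K) = (1 + K)*(-373 + K))
sqrt(136785 + y(-594)) = sqrt(136785 + (-373 + (-594)**2 - 372*(-594))) = sqrt(136785 + (-373 + 352836 + 220968)) = sqrt(136785 + 573431) = sqrt(710216) = 2*sqrt(177554)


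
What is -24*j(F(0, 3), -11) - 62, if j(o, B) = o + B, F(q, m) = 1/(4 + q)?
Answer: 196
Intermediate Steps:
j(o, B) = B + o
-24*j(F(0, 3), -11) - 62 = -24*(-11 + 1/(4 + 0)) - 62 = -24*(-11 + 1/4) - 62 = -24*(-11 + ¼) - 62 = -24*(-43/4) - 62 = 258 - 62 = 196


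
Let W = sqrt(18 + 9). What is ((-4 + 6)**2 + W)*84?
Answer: 336 + 252*sqrt(3) ≈ 772.48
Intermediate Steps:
W = 3*sqrt(3) (W = sqrt(27) = 3*sqrt(3) ≈ 5.1962)
((-4 + 6)**2 + W)*84 = ((-4 + 6)**2 + 3*sqrt(3))*84 = (2**2 + 3*sqrt(3))*84 = (4 + 3*sqrt(3))*84 = 336 + 252*sqrt(3)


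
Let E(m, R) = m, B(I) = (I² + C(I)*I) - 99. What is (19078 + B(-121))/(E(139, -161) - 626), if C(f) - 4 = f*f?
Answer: 1738425/487 ≈ 3569.7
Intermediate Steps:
C(f) = 4 + f² (C(f) = 4 + f*f = 4 + f²)
B(I) = -99 + I² + I*(4 + I²) (B(I) = (I² + (4 + I²)*I) - 99 = (I² + I*(4 + I²)) - 99 = -99 + I² + I*(4 + I²))
(19078 + B(-121))/(E(139, -161) - 626) = (19078 + (-99 + (-121)² - 121*(4 + (-121)²)))/(139 - 626) = (19078 + (-99 + 14641 - 121*(4 + 14641)))/(-487) = (19078 + (-99 + 14641 - 121*14645))*(-1/487) = (19078 + (-99 + 14641 - 1772045))*(-1/487) = (19078 - 1757503)*(-1/487) = -1738425*(-1/487) = 1738425/487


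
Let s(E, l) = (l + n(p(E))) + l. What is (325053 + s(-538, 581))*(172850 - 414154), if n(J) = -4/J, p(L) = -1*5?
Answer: -393585887016/5 ≈ -7.8717e+10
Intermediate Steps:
p(L) = -5
s(E, l) = 4/5 + 2*l (s(E, l) = (l - 4/(-5)) + l = (l - 4*(-1/5)) + l = (l + 4/5) + l = (4/5 + l) + l = 4/5 + 2*l)
(325053 + s(-538, 581))*(172850 - 414154) = (325053 + (4/5 + 2*581))*(172850 - 414154) = (325053 + (4/5 + 1162))*(-241304) = (325053 + 5814/5)*(-241304) = (1631079/5)*(-241304) = -393585887016/5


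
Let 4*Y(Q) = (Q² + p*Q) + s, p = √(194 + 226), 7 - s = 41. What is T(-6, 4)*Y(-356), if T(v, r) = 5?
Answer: 316755/2 - 890*√105 ≈ 1.4926e+5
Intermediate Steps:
s = -34 (s = 7 - 1*41 = 7 - 41 = -34)
p = 2*√105 (p = √420 = 2*√105 ≈ 20.494)
Y(Q) = -17/2 + Q²/4 + Q*√105/2 (Y(Q) = ((Q² + (2*√105)*Q) - 34)/4 = ((Q² + 2*Q*√105) - 34)/4 = (-34 + Q² + 2*Q*√105)/4 = -17/2 + Q²/4 + Q*√105/2)
T(-6, 4)*Y(-356) = 5*(-17/2 + (¼)*(-356)² + (½)*(-356)*√105) = 5*(-17/2 + (¼)*126736 - 178*√105) = 5*(-17/2 + 31684 - 178*√105) = 5*(63351/2 - 178*√105) = 316755/2 - 890*√105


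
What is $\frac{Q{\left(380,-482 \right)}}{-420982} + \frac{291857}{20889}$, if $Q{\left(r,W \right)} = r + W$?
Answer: $\frac{61434337126}{4396946499} \approx 13.972$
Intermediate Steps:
$Q{\left(r,W \right)} = W + r$
$\frac{Q{\left(380,-482 \right)}}{-420982} + \frac{291857}{20889} = \frac{-482 + 380}{-420982} + \frac{291857}{20889} = \left(-102\right) \left(- \frac{1}{420982}\right) + 291857 \cdot \frac{1}{20889} = \frac{51}{210491} + \frac{291857}{20889} = \frac{61434337126}{4396946499}$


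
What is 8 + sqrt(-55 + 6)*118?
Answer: 8 + 826*I ≈ 8.0 + 826.0*I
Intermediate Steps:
8 + sqrt(-55 + 6)*118 = 8 + sqrt(-49)*118 = 8 + (7*I)*118 = 8 + 826*I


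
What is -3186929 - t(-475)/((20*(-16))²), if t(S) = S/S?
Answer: -326341529601/102400 ≈ -3.1869e+6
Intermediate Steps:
t(S) = 1
-3186929 - t(-475)/((20*(-16))²) = -3186929 - 1/((20*(-16))²) = -3186929 - 1/((-320)²) = -3186929 - 1/102400 = -326341529601/102400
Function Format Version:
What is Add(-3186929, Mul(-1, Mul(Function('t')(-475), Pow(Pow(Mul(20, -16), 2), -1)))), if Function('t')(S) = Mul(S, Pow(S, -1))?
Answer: Rational(-326341529601, 102400) ≈ -3.1869e+6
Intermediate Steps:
Function('t')(S) = 1
Add(-3186929, Mul(-1, Mul(Function('t')(-475), Pow(Pow(Mul(20, -16), 2), -1)))) = Add(-3186929, Mul(-1, Mul(1, Pow(Pow(Mul(20, -16), 2), -1)))) = Add(-3186929, Mul(-1, Mul(1, Pow(Pow(-320, 2), -1)))) = Add(-3186929, Mul(-1, Mul(1, Pow(102400, -1)))) = Add(-3186929, Mul(-1, Mul(1, Rational(1, 102400)))) = Add(-3186929, Mul(-1, Rational(1, 102400))) = Add(-3186929, Rational(-1, 102400)) = Rational(-326341529601, 102400)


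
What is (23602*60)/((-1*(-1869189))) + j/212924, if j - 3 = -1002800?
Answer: -524297062251/132665066212 ≈ -3.9520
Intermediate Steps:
j = -1002797 (j = 3 - 1002800 = -1002797)
(23602*60)/((-1*(-1869189))) + j/212924 = (23602*60)/((-1*(-1869189))) - 1002797/212924 = 1416120/1869189 - 1002797*1/212924 = 1416120*(1/1869189) - 1002797/212924 = 472040/623063 - 1002797/212924 = -524297062251/132665066212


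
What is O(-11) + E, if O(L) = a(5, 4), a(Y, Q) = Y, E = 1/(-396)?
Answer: 1979/396 ≈ 4.9975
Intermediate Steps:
E = -1/396 ≈ -0.0025253
O(L) = 5
O(-11) + E = 5 - 1/396 = 1979/396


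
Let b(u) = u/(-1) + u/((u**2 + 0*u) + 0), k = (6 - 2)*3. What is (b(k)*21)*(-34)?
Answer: 17017/2 ≈ 8508.5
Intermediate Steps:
k = 12 (k = 4*3 = 12)
b(u) = 1/u - u (b(u) = u*(-1) + u/((u**2 + 0) + 0) = -u + u/(u**2 + 0) = -u + u/(u**2) = -u + u/u**2 = -u + 1/u = 1/u - u)
(b(k)*21)*(-34) = ((1/12 - 1*12)*21)*(-34) = ((1/12 - 12)*21)*(-34) = -143/12*21*(-34) = -1001/4*(-34) = 17017/2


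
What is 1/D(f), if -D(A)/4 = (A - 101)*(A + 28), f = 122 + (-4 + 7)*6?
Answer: -1/26208 ≈ -3.8156e-5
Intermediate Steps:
f = 140 (f = 122 + 3*6 = 122 + 18 = 140)
D(A) = -4*(-101 + A)*(28 + A) (D(A) = -4*(A - 101)*(A + 28) = -4*(-101 + A)*(28 + A))
1/D(f) = 1/(11312 - 4*140² + 292*140) = 1/(11312 - 4*19600 + 40880) = 1/(11312 - 78400 + 40880) = 1/(-26208) = -1/26208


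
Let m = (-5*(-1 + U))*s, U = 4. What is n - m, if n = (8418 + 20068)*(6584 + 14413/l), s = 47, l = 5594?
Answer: 524789707972/2797 ≈ 1.8763e+8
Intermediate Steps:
m = -705 (m = -5*(-1 + 4)*47 = -5*3*47 = -15*47 = -705)
n = 524787736087/2797 (n = (8418 + 20068)*(6584 + 14413/5594) = 28486*(6584 + 14413*(1/5594)) = 28486*(6584 + 14413/5594) = 28486*(36845309/5594) = 524787736087/2797 ≈ 1.8763e+8)
n - m = 524787736087/2797 - 1*(-705) = 524787736087/2797 + 705 = 524789707972/2797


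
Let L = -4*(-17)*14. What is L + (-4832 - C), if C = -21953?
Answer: 18073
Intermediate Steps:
L = 952 (L = 68*14 = 952)
L + (-4832 - C) = 952 + (-4832 - 1*(-21953)) = 952 + (-4832 + 21953) = 952 + 17121 = 18073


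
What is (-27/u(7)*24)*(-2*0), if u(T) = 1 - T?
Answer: 0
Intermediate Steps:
(-27/u(7)*24)*(-2*0) = (-27/(1 - 1*7)*24)*(-2*0) = (-27/(1 - 7)*24)*0 = (-27/(-6)*24)*0 = (-27*(-⅙)*24)*0 = ((9/2)*24)*0 = 108*0 = 0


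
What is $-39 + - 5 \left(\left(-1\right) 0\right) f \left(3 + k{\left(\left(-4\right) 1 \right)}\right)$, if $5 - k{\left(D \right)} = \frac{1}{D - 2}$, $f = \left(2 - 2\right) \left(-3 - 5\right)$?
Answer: $-39$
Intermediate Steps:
$f = 0$ ($f = 0 \left(-8\right) = 0$)
$k{\left(D \right)} = 5 - \frac{1}{-2 + D}$ ($k{\left(D \right)} = 5 - \frac{1}{D - 2} = 5 - \frac{1}{-2 + D}$)
$-39 + - 5 \left(\left(-1\right) 0\right) f \left(3 + k{\left(\left(-4\right) 1 \right)}\right) = -39 + - 5 \left(\left(-1\right) 0\right) 0 \left(3 + \frac{-11 + 5 \left(\left(-4\right) 1\right)}{-2 - 4}\right) = -39 + \left(-5\right) 0 \cdot 0 \left(3 + \frac{-11 + 5 \left(-4\right)}{-2 - 4}\right) = -39 + 0 \cdot 0 \left(3 + \frac{-11 - 20}{-6}\right) = -39 + 0 \cdot 0 \left(3 - - \frac{31}{6}\right) = -39 + 0 \cdot 0 \left(3 + \frac{31}{6}\right) = -39 + 0 \cdot 0 \cdot \frac{49}{6} = -39 + 0 \cdot 0 = -39 + 0 = -39$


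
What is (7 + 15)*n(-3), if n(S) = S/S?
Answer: 22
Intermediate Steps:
n(S) = 1
(7 + 15)*n(-3) = (7 + 15)*1 = 22*1 = 22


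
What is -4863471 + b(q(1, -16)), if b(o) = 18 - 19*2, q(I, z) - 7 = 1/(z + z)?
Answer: -4863491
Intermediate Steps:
q(I, z) = 7 + 1/(2*z) (q(I, z) = 7 + 1/(z + z) = 7 + 1/(2*z))
b(o) = -20 (b(o) = 18 - 38 = -20)
-4863471 + b(q(1, -16)) = -4863471 - 20 = -4863491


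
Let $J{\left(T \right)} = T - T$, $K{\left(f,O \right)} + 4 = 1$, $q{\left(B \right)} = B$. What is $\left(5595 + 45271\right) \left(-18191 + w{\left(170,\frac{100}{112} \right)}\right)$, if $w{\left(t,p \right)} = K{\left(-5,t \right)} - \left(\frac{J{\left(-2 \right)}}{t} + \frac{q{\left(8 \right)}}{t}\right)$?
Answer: $- \frac{78663963804}{85} \approx -9.2546 \cdot 10^{8}$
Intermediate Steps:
$K{\left(f,O \right)} = -3$ ($K{\left(f,O \right)} = -4 + 1 = -3$)
$J{\left(T \right)} = 0$
$w{\left(t,p \right)} = -3 - \frac{8}{t}$ ($w{\left(t,p \right)} = -3 - \left(\frac{0}{t} + \frac{8}{t}\right) = -3 - \left(0 + \frac{8}{t}\right) = -3 - \frac{8}{t}$)
$\left(5595 + 45271\right) \left(-18191 + w{\left(170,\frac{100}{112} \right)}\right) = \left(5595 + 45271\right) \left(-18191 - \left(3 + \frac{8}{170}\right)\right) = 50866 \left(-18191 - \frac{259}{85}\right) = 50866 \left(- \frac{1546494}{85}\right) = - \frac{78663963804}{85}$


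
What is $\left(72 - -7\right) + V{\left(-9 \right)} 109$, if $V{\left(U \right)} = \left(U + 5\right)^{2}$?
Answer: $1823$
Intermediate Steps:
$V{\left(U \right)} = \left(5 + U\right)^{2}$
$\left(72 - -7\right) + V{\left(-9 \right)} 109 = \left(72 - -7\right) + \left(5 - 9\right)^{2} \cdot 109 = \left(72 + 7\right) + \left(-4\right)^{2} \cdot 109 = 79 + 16 \cdot 109 = 79 + 1744 = 1823$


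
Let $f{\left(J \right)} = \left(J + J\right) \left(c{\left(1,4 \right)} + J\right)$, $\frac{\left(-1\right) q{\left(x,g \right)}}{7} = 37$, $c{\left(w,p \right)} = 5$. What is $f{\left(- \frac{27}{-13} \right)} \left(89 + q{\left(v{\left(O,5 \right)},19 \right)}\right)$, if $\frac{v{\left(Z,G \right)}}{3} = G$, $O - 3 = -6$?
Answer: $- \frac{844560}{169} \approx -4997.4$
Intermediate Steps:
$O = -3$ ($O = 3 - 6 = -3$)
$v{\left(Z,G \right)} = 3 G$
$q{\left(x,g \right)} = -259$ ($q{\left(x,g \right)} = \left(-7\right) 37 = -259$)
$f{\left(J \right)} = 2 J \left(5 + J\right)$ ($f{\left(J \right)} = \left(J + J\right) \left(5 + J\right) = 2 J \left(5 + J\right)$)
$f{\left(- \frac{27}{-13} \right)} \left(89 + q{\left(v{\left(O,5 \right)},19 \right)}\right) = 2 \left(- \frac{27}{-13}\right) \left(5 - \frac{27}{-13}\right) \left(89 - 259\right) = 2 \left(\left(-27\right) \left(- \frac{1}{13}\right)\right) \left(5 - - \frac{27}{13}\right) \left(-170\right) = 2 \cdot \frac{27}{13} \left(5 + \frac{27}{13}\right) \left(-170\right) = 2 \cdot \frac{27}{13} \cdot \frac{92}{13} \left(-170\right) = \frac{4968}{169} \left(-170\right) = - \frac{844560}{169}$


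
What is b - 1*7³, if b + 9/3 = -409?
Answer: -755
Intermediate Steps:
b = -412 (b = -3 - 409 = -412)
b - 1*7³ = -412 - 1*7³ = -412 - 1*343 = -412 - 343 = -755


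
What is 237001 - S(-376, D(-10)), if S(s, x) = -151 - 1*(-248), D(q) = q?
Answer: 236904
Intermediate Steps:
S(s, x) = 97 (S(s, x) = -151 + 248 = 97)
237001 - S(-376, D(-10)) = 237001 - 1*97 = 237001 - 97 = 236904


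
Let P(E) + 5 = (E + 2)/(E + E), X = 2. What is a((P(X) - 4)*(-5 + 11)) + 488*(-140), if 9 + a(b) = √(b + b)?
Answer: -68329 + 4*I*√6 ≈ -68329.0 + 9.798*I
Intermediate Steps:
P(E) = -5 + (2 + E)/(2*E) (P(E) = -5 + (E + 2)/(E + E) = -5 + (2 + E)/((2*E)) = -5 + (2 + E)*(1/(2*E)) = -5 + (2 + E)/(2*E))
a(b) = -9 + √2*√b (a(b) = -9 + √(b + b) = -9 + √(2*b) = -9 + √2*√b)
a((P(X) - 4)*(-5 + 11)) + 488*(-140) = (-9 + √2*√(((-9/2 + 1/2) - 4)*(-5 + 11))) + 488*(-140) = (-9 + √2*√(((-9/2 + ½) - 4)*6)) - 68320 = (-9 + √2*√((-4 - 4)*6)) - 68320 = (-9 + √2*√(-8*6)) - 68320 = (-9 + √2*√(-48)) - 68320 = (-9 + √2*(4*I*√3)) - 68320 = (-9 + 4*I*√6) - 68320 = -68329 + 4*I*√6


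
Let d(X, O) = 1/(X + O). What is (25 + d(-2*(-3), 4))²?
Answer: 63001/100 ≈ 630.01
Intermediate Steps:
d(X, O) = 1/(O + X)
(25 + d(-2*(-3), 4))² = (25 + 1/(4 - 2*(-3)))² = (25 + 1/(4 + 6))² = (25 + 1/10)² = (25 + ⅒)² = (251/10)² = 63001/100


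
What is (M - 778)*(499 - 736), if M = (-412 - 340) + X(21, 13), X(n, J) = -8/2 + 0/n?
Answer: 363558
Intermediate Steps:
X(n, J) = -4 (X(n, J) = -8*½ + 0 = -4 + 0 = -4)
M = -756 (M = (-412 - 340) - 4 = -752 - 4 = -756)
(M - 778)*(499 - 736) = (-756 - 778)*(499 - 736) = -1534*(-237) = 363558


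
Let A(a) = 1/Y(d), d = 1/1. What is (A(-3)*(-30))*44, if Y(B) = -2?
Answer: 660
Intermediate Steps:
d = 1
A(a) = -1/2 (A(a) = 1/(-2) = -1/2)
(A(-3)*(-30))*44 = -1/2*(-30)*44 = 15*44 = 660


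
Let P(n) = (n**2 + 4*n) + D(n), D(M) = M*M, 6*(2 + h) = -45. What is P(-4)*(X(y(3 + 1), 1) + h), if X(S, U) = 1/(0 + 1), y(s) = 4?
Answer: -136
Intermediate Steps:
h = -19/2 (h = -2 + (1/6)*(-45) = -2 - 15/2 = -19/2 ≈ -9.5000)
D(M) = M**2
X(S, U) = 1 (X(S, U) = 1/1 = 1)
P(n) = 2*n**2 + 4*n (P(n) = (n**2 + 4*n) + n**2 = 2*n**2 + 4*n)
P(-4)*(X(y(3 + 1), 1) + h) = (2*(-4)*(2 - 4))*(1 - 19/2) = (2*(-4)*(-2))*(-17/2) = 16*(-17/2) = -136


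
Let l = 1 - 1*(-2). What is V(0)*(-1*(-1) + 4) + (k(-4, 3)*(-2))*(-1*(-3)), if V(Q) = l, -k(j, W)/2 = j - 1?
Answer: -45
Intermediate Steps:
k(j, W) = 2 - 2*j (k(j, W) = -2*(j - 1) = -2*(-1 + j) = 2 - 2*j)
l = 3 (l = 1 + 2 = 3)
V(Q) = 3
V(0)*(-1*(-1) + 4) + (k(-4, 3)*(-2))*(-1*(-3)) = 3*(-1*(-1) + 4) + ((2 - 2*(-4))*(-2))*(-1*(-3)) = 3*(1 + 4) + ((2 + 8)*(-2))*3 = 3*5 + (10*(-2))*3 = 15 - 20*3 = 15 - 60 = -45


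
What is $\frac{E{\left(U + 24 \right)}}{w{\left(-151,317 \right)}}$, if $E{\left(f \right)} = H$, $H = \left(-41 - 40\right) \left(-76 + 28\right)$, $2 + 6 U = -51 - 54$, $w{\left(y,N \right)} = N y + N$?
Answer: $- \frac{648}{7925} \approx -0.081767$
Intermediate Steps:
$w{\left(y,N \right)} = N + N y$
$U = - \frac{107}{6}$ ($U = - \frac{1}{3} + \frac{-51 - 54}{6} = - \frac{1}{3} + \frac{1}{6} \left(-105\right) = - \frac{1}{3} - \frac{35}{2} = - \frac{107}{6} \approx -17.833$)
$H = 3888$ ($H = \left(-81\right) \left(-48\right) = 3888$)
$E{\left(f \right)} = 3888$
$\frac{E{\left(U + 24 \right)}}{w{\left(-151,317 \right)}} = \frac{3888}{317 \left(1 - 151\right)} = \frac{3888}{317 \left(-150\right)} = \frac{3888}{-47550} = 3888 \left(- \frac{1}{47550}\right) = - \frac{648}{7925}$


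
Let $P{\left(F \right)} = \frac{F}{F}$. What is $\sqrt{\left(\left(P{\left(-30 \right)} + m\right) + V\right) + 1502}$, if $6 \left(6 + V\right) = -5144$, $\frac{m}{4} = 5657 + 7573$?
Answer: $\frac{\sqrt{482037}}{3} \approx 231.43$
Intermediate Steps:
$P{\left(F \right)} = 1$
$m = 52920$ ($m = 4 \left(5657 + 7573\right) = 4 \cdot 13230 = 52920$)
$V = - \frac{2590}{3}$ ($V = -6 + \frac{1}{6} \left(-5144\right) = -6 - \frac{2572}{3} = - \frac{2590}{3} \approx -863.33$)
$\sqrt{\left(\left(P{\left(-30 \right)} + m\right) + V\right) + 1502} = \sqrt{\left(\left(1 + 52920\right) - \frac{2590}{3}\right) + 1502} = \sqrt{\left(52921 - \frac{2590}{3}\right) + 1502} = \sqrt{\frac{156173}{3} + 1502} = \sqrt{\frac{160679}{3}} = \frac{\sqrt{482037}}{3}$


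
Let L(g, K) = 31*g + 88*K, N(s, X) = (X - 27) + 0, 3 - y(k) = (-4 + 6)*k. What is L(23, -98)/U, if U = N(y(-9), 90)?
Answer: -879/7 ≈ -125.57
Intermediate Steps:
y(k) = 3 - 2*k (y(k) = 3 - (-4 + 6)*k = 3 - 2*k)
N(s, X) = -27 + X (N(s, X) = (-27 + X) + 0 = -27 + X)
U = 63 (U = -27 + 90 = 63)
L(23, -98)/U = (31*23 + 88*(-98))/63 = (713 - 8624)*(1/63) = -7911*1/63 = -879/7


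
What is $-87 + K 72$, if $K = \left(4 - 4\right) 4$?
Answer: $-87$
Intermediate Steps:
$K = 0$ ($K = 0 \cdot 4 = 0$)
$-87 + K 72 = -87 + 0 \cdot 72 = -87 + 0 = -87$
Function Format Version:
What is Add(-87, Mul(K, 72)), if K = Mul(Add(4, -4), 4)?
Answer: -87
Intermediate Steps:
K = 0 (K = Mul(0, 4) = 0)
Add(-87, Mul(K, 72)) = Add(-87, Mul(0, 72)) = Add(-87, 0) = -87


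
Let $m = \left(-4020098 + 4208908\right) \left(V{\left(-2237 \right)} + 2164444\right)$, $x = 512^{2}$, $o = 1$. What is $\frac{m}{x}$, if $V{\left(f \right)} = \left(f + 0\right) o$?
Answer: $\frac{204123151835}{131072} \approx 1.5573 \cdot 10^{6}$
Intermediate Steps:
$V{\left(f \right)} = f$ ($V{\left(f \right)} = \left(f + 0\right) 1 = f 1 = f$)
$x = 262144$
$m = 408246303670$ ($m = \left(-4020098 + 4208908\right) \left(-2237 + 2164444\right) = 188810 \cdot 2162207 = 408246303670$)
$\frac{m}{x} = \frac{408246303670}{262144} = 408246303670 \cdot \frac{1}{262144} = \frac{204123151835}{131072}$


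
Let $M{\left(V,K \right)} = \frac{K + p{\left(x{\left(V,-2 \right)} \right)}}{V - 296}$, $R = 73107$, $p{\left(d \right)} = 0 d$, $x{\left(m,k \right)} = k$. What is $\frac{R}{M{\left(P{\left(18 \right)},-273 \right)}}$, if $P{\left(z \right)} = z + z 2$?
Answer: $\frac{5897298}{91} \approx 64806.0$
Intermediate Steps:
$p{\left(d \right)} = 0$
$P{\left(z \right)} = 3 z$ ($P{\left(z \right)} = z + 2 z = 3 z$)
$M{\left(V,K \right)} = \frac{K}{-296 + V}$ ($M{\left(V,K \right)} = \frac{K + 0}{V - 296} = \frac{K}{-296 + V}$)
$\frac{R}{M{\left(P{\left(18 \right)},-273 \right)}} = \frac{73107}{\left(-273\right) \frac{1}{-296 + 3 \cdot 18}} = \frac{73107}{\left(-273\right) \frac{1}{-296 + 54}} = \frac{73107}{\left(-273\right) \frac{1}{-242}} = \frac{73107}{\left(-273\right) \left(- \frac{1}{242}\right)} = \frac{73107}{\frac{273}{242}} = 73107 \cdot \frac{242}{273} = \frac{5897298}{91}$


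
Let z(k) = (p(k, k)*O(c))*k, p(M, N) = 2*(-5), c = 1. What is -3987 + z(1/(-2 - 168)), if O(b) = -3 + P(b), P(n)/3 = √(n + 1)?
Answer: -67782/17 + 3*√2/17 ≈ -3986.9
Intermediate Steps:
p(M, N) = -10
P(n) = 3*√(1 + n) (P(n) = 3*√(n + 1) = 3*√(1 + n))
O(b) = -3 + 3*√(1 + b)
z(k) = k*(30 - 30*√2) (z(k) = (-10*(-3 + 3*√(1 + 1)))*k = (-10*(-3 + 3*√2))*k = (30 - 30*√2)*k = k*(30 - 30*√2))
-3987 + z(1/(-2 - 168)) = -3987 + 30*(1 - √2)/(-2 - 168) = -3987 + 30*(1 - √2)/(-170) = -3987 + 30*(-1/170)*(1 - √2) = -3987 + (-3/17 + 3*√2/17) = -67782/17 + 3*√2/17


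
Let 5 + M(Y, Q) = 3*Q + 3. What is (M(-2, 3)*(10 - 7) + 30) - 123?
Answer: -72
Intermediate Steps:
M(Y, Q) = -2 + 3*Q (M(Y, Q) = -5 + (3*Q + 3) = -5 + (3 + 3*Q) = -2 + 3*Q)
(M(-2, 3)*(10 - 7) + 30) - 123 = ((-2 + 3*3)*(10 - 7) + 30) - 123 = ((-2 + 9)*3 + 30) - 123 = (7*3 + 30) - 123 = (21 + 30) - 123 = 51 - 123 = -72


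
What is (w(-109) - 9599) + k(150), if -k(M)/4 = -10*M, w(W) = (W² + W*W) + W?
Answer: 20054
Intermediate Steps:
w(W) = W + 2*W² (w(W) = (W² + W²) + W = 2*W² + W = W + 2*W²)
k(M) = 40*M (k(M) = -(-40)*M = 40*M)
(w(-109) - 9599) + k(150) = (-109*(1 + 2*(-109)) - 9599) + 40*150 = (-109*(1 - 218) - 9599) + 6000 = (-109*(-217) - 9599) + 6000 = (23653 - 9599) + 6000 = 14054 + 6000 = 20054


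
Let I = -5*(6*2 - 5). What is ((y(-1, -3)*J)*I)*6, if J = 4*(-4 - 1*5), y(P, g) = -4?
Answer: -30240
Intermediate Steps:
J = -36 (J = 4*(-4 - 5) = 4*(-9) = -36)
I = -35 (I = -5*(12 - 5) = -5*7 = -35)
((y(-1, -3)*J)*I)*6 = (-4*(-36)*(-35))*6 = (144*(-35))*6 = -5040*6 = -30240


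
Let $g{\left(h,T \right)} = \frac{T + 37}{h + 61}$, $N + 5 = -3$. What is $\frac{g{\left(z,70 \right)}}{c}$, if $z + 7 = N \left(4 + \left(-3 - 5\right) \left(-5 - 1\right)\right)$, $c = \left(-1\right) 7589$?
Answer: $\frac{107}{2747218} \approx 3.8948 \cdot 10^{-5}$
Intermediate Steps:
$N = -8$ ($N = -5 - 3 = -8$)
$c = -7589$
$z = -423$ ($z = -7 - 8 \left(4 + \left(-3 - 5\right) \left(-5 - 1\right)\right) = -7 - 8 \left(4 - -48\right) = -7 - 8 \left(4 + 48\right) = -7 - 416 = -423$)
$g{\left(h,T \right)} = \frac{37 + T}{61 + h}$
$\frac{g{\left(z,70 \right)}}{c} = \frac{\frac{1}{61 - 423} \left(37 + 70\right)}{-7589} = \frac{1}{-362} \cdot 107 \left(- \frac{1}{7589}\right) = \left(- \frac{1}{362}\right) 107 \left(- \frac{1}{7589}\right) = \left(- \frac{107}{362}\right) \left(- \frac{1}{7589}\right) = \frac{107}{2747218}$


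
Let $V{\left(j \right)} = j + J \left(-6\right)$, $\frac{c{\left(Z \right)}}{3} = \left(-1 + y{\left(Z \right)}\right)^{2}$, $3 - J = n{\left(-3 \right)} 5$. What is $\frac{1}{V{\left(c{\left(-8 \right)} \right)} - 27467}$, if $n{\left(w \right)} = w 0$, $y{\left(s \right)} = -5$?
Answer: $- \frac{1}{27377} \approx -3.6527 \cdot 10^{-5}$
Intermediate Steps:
$n{\left(w \right)} = 0$
$J = 3$ ($J = 3 - 0 \cdot 5 = 3 - 0 = 3 + 0 = 3$)
$c{\left(Z \right)} = 108$ ($c{\left(Z \right)} = 3 \left(-1 - 5\right)^{2} = 3 \left(-6\right)^{2} = 3 \cdot 36 = 108$)
$V{\left(j \right)} = -18 + j$ ($V{\left(j \right)} = j + 3 \left(-6\right) = j - 18 = -18 + j$)
$\frac{1}{V{\left(c{\left(-8 \right)} \right)} - 27467} = \frac{1}{\left(-18 + 108\right) - 27467} = \frac{1}{90 - 27467} = \frac{1}{-27377} = - \frac{1}{27377}$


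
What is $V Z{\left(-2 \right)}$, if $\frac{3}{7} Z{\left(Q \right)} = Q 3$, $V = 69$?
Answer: $-966$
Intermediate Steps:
$Z{\left(Q \right)} = 7 Q$ ($Z{\left(Q \right)} = \frac{7 Q 3}{3} = \frac{7 \cdot 3 Q}{3} = 7 Q$)
$V Z{\left(-2 \right)} = 69 \cdot 7 \left(-2\right) = 69 \left(-14\right) = -966$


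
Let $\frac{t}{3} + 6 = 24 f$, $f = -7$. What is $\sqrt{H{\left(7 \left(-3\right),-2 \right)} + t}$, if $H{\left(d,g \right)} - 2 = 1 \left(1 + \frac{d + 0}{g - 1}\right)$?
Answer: $16 i \sqrt{2} \approx 22.627 i$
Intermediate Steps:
$t = -522$ ($t = -18 + 3 \cdot 24 \left(-7\right) = -18 + 3 \left(-168\right) = -18 - 504 = -522$)
$H{\left(d,g \right)} = 3 + \frac{d}{-1 + g}$ ($H{\left(d,g \right)} = 2 + 1 \left(1 + \frac{d + 0}{g - 1}\right) = 2 + 1 \left(1 + \frac{d}{-1 + g}\right) = 2 + \left(1 + \frac{d}{-1 + g}\right) = 3 + \frac{d}{-1 + g}$)
$\sqrt{H{\left(7 \left(-3\right),-2 \right)} + t} = \sqrt{\frac{-3 + 7 \left(-3\right) + 3 \left(-2\right)}{-1 - 2} - 522} = \sqrt{\frac{-3 - 21 - 6}{-3} - 522} = \sqrt{\left(- \frac{1}{3}\right) \left(-30\right) - 522} = \sqrt{10 - 522} = \sqrt{-512} = 16 i \sqrt{2}$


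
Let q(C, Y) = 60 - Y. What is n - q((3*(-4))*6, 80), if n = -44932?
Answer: -44912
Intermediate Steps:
n - q((3*(-4))*6, 80) = -44932 - (60 - 1*80) = -44932 - (60 - 80) = -44932 - 1*(-20) = -44932 + 20 = -44912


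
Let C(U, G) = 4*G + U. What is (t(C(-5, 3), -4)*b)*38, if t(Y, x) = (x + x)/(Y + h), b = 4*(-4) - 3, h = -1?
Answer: 2888/3 ≈ 962.67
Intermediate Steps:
C(U, G) = U + 4*G
b = -19 (b = -16 - 3 = -19)
t(Y, x) = 2*x/(-1 + Y) (t(Y, x) = (x + x)/(Y - 1) = (2*x)/(-1 + Y) = 2*x/(-1 + Y))
(t(C(-5, 3), -4)*b)*38 = ((2*(-4)/(-1 + (-5 + 4*3)))*(-19))*38 = ((2*(-4)/(-1 + (-5 + 12)))*(-19))*38 = ((2*(-4)/(-1 + 7))*(-19))*38 = ((2*(-4)/6)*(-19))*38 = ((2*(-4)*(1/6))*(-19))*38 = -4/3*(-19)*38 = (76/3)*38 = 2888/3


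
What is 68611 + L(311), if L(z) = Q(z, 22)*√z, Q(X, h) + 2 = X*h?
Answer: 68611 + 6840*√311 ≈ 1.8924e+5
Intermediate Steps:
Q(X, h) = -2 + X*h
L(z) = √z*(-2 + 22*z) (L(z) = (-2 + z*22)*√z = (-2 + 22*z)*√z = √z*(-2 + 22*z))
68611 + L(311) = 68611 + √311*(-2 + 22*311) = 68611 + √311*(-2 + 6842) = 68611 + √311*6840 = 68611 + 6840*√311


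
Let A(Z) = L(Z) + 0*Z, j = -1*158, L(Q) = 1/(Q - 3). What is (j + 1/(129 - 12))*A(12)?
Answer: -18485/1053 ≈ -17.555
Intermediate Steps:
L(Q) = 1/(-3 + Q)
j = -158
A(Z) = 1/(-3 + Z) (A(Z) = 1/(-3 + Z) + 0*Z = 1/(-3 + Z) + 0 = 1/(-3 + Z))
(j + 1/(129 - 12))*A(12) = (-158 + 1/(129 - 12))/(-3 + 12) = (-158 + 1/117)/9 = (-158 + 1/117)*(⅑) = -18485/117*⅑ = -18485/1053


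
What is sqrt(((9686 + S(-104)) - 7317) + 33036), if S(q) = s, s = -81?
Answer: 2*sqrt(8831) ≈ 187.95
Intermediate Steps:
S(q) = -81
sqrt(((9686 + S(-104)) - 7317) + 33036) = sqrt(((9686 - 81) - 7317) + 33036) = sqrt((9605 - 7317) + 33036) = sqrt(2288 + 33036) = sqrt(35324) = 2*sqrt(8831)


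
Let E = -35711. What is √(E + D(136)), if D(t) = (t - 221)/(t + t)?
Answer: I*√571381/4 ≈ 188.97*I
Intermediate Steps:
D(t) = (-221 + t)/(2*t) (D(t) = (-221 + t)/((2*t)) = (-221 + t)*(1/(2*t)) = (-221 + t)/(2*t))
√(E + D(136)) = √(-35711 + (½)*(-221 + 136)/136) = √(-35711 + (½)*(1/136)*(-85)) = √(-35711 - 5/16) = √(-571381/16) = I*√571381/4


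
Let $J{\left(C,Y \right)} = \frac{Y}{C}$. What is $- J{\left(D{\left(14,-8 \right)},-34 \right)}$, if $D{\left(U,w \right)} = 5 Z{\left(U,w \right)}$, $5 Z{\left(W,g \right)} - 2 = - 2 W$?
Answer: $- \frac{17}{13} \approx -1.3077$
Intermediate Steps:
$Z{\left(W,g \right)} = \frac{2}{5} - \frac{2 W}{5}$ ($Z{\left(W,g \right)} = \frac{2}{5} + \frac{\left(-2\right) W}{5} = \frac{2}{5} - \frac{2 W}{5}$)
$D{\left(U,w \right)} = 2 - 2 U$ ($D{\left(U,w \right)} = 5 \left(\frac{2}{5} - \frac{2 U}{5}\right) = 2 - 2 U$)
$- J{\left(D{\left(14,-8 \right)},-34 \right)} = - \frac{-34}{2 - 28} = - \frac{-34}{-26} = - \frac{\left(-34\right) \left(-1\right)}{26} = \left(-1\right) \frac{17}{13} = - \frac{17}{13}$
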